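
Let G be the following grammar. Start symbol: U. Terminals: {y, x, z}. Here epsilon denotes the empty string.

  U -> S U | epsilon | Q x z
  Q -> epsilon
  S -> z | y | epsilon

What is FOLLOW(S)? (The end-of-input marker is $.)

{$, x, y, z}

FIRST(Q): from Q->epsilon we get {epsilon}. So FIRST(Q) = {epsilon}.
FIRST(S): from S->z we get {z}; from S->y we get {y}; from S->epsilon we get {epsilon}. So FIRST(S) = {epsilon, y, z}.
FIRST(U): from U->S U we get {epsilon, x, y, z}; from U->epsilon we get {epsilon}; from U->Q x z we get {x}. So FIRST(U) = {epsilon, x, y, z}.
FOLLOW(U) includes $ since U is the start symbol.
FOLLOW(U): in U->S U, the suffix after U is empty (adds nothing new). Thus FOLLOW(U) = {$}.
FOLLOW(Q): in U->Q x z, Q is followed by x z with FIRST {x}. Thus FOLLOW(Q) = {x}.
FOLLOW(S): in U->S U, S is followed by U with FIRST {epsilon, x, y, z}; in U->S U, the suffix after S is nullable, so FOLLOW(S) ⊇ FOLLOW(U) = {$}. Thus FOLLOW(S) = {$, x, y, z}.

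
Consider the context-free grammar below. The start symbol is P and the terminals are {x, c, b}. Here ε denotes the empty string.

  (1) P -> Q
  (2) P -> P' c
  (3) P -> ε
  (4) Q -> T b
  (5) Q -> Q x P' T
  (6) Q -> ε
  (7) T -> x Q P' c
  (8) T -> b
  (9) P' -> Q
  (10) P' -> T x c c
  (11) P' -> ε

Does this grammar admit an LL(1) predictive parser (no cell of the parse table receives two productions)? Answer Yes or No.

FIRST(P) = {ε, b, c, x}
FIRST(Q) = {ε, b, x}
FIRST(T) = {b, x}
FIRST(P') = {ε, b, x}
FOLLOW(P) = {$}
FOLLOW(Q) = {$, b, c, x}
FOLLOW(T) = {$, b, c, x}
FOLLOW(P') = {b, c, x}
Cell M[P, $] receives both P -> Q and P -> ε — the grammar is not LL(1).

No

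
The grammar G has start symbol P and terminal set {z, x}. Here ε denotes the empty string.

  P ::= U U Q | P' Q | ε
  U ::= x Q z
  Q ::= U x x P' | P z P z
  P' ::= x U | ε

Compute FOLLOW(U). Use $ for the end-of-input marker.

FIRST(U): from U::=x Q z we get {x}. So FIRST(U) = {x}.
FIRST(P'): from P'::=x U we get {x}; from P'::=ε we get {ε}. So FIRST(P') = {ε, x}.
FIRST(P): from P::=U U Q we get {x}; from P::=P' Q we get {x, z}; from P::=ε we get {ε}. So FIRST(P) = {ε, x, z}.
FIRST(Q): from Q::=U x x P' we get {x}; from Q::=P z P z we get {x, z}. So FIRST(Q) = {x, z}.
FOLLOW(P) includes $ since P is the start symbol.
FOLLOW(P): in Q::=P z P z (occurrence 1), P is followed by z P z with FIRST {z}; in Q::=P z P z (occurrence 2), P is followed by z with FIRST {z}. Thus FOLLOW(P) = {$, z}.
FOLLOW(Q): in P::=U U Q, the suffix after Q is empty, so FOLLOW(Q) ⊇ FOLLOW(P) = {$, z}; in P::=P' Q, the suffix after Q is empty, so FOLLOW(Q) ⊇ FOLLOW(P) = {$, z}; in U::=x Q z, Q is followed by z with FIRST {z}. Thus FOLLOW(Q) = {$, z}.
FOLLOW(P'): in P::=P' Q, P' is followed by Q with FIRST {x, z}; in Q::=U x x P', the suffix after P' is empty, so FOLLOW(P') ⊇ FOLLOW(Q) = {$, z}. Thus FOLLOW(P') = {$, x, z}.
FOLLOW(U): in P::=U U Q (occurrence 1), U is followed by U Q with FIRST {x}; in P::=U U Q (occurrence 2), U is followed by Q with FIRST {x, z}; in Q::=U x x P', U is followed by x x P' with FIRST {x}; in P'::=x U, the suffix after U is empty, so FOLLOW(U) ⊇ FOLLOW(P') = {$, x, z}. Thus FOLLOW(U) = {$, x, z}.

{$, x, z}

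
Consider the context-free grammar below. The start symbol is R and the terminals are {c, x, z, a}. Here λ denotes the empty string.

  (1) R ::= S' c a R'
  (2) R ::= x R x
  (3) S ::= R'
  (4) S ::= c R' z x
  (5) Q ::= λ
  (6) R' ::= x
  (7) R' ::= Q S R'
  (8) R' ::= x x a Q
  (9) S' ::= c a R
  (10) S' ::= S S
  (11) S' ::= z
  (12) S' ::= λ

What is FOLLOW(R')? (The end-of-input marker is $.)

FIRST(Q): from Q::=λ we get {λ}. So FIRST(Q) = {λ}.
FIRST(R): from R::=S' c a R' we get {c, x, z}; from R::=x R x we get {x}. So FIRST(R) = {c, x, z}.
FIRST(S): from S::=R' we get {c, x}; from S::=c R' z x we get {c}. So FIRST(S) = {c, x}.
FIRST(R'): from R'::=x we get {x}; from R'::=Q S R' we get {c, x}; from R'::=x x a Q we get {x}. So FIRST(R') = {c, x}.
FIRST(S'): from S'::=c a R we get {c}; from S'::=S S we get {c, x}; from S'::=z we get {z}; from S'::=λ we get {λ}. So FIRST(S') = {λ, c, x, z}.
FOLLOW(R) includes $ since R is the start symbol.
FOLLOW(S'): in R::=S' c a R', S' is followed by c a R' with FIRST {c}. Thus FOLLOW(S') = {c}.
FOLLOW(R): in R::=x R x, R is followed by x with FIRST {x}; in S'::=c a R, the suffix after R is empty, so FOLLOW(R) ⊇ FOLLOW(S') = {c}. Thus FOLLOW(R) = {$, c, x}.
FOLLOW(S): in R'::=Q S R', S is followed by R' with FIRST {c, x}; in S'::=S S (occurrence 1), S is followed by S with FIRST {c, x}; in S'::=S S (occurrence 2), the suffix after S is empty, so FOLLOW(S) ⊇ FOLLOW(S') = {c}. Thus FOLLOW(S) = {c, x}.
FOLLOW(R'): in R::=S' c a R', the suffix after R' is empty, so FOLLOW(R') ⊇ FOLLOW(R) = {$, c, x}; in S::=R', the suffix after R' is empty, so FOLLOW(R') ⊇ FOLLOW(S) = {c, x}; in S::=c R' z x, R' is followed by z x with FIRST {z}; in R'::=Q S R', the suffix after R' is empty (adds nothing new). Thus FOLLOW(R') = {$, c, x, z}.
FOLLOW(Q): in R'::=Q S R', Q is followed by S R' with FIRST {c, x}; in R'::=x x a Q, the suffix after Q is empty, so FOLLOW(Q) ⊇ FOLLOW(R') = {$, c, x, z}. Thus FOLLOW(Q) = {$, c, x, z}.

{$, c, x, z}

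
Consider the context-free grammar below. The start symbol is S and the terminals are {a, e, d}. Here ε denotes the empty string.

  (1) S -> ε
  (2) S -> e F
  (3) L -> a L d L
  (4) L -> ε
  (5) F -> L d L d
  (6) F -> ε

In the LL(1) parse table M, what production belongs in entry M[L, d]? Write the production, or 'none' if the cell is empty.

L -> ε

FIRST(S): from S->ε we get {ε}; from S->e F we get {e}. So FIRST(S) = {ε, e}.
FIRST(L): from L->a L d L we get {a}; from L->ε we get {ε}. So FIRST(L) = {ε, a}.
FIRST(F): from F->L d L d we get {a, d}; from F->ε we get {ε}. So FIRST(F) = {ε, a, d}.
FOLLOW(S) includes $ since S is the start symbol.
FOLLOW(L): in L->a L d L (occurrence 1), L is followed by d L with FIRST {d}; in L->a L d L (occurrence 2), the suffix after L is empty (adds nothing new); in F->L d L d (occurrence 1), L is followed by d L d with FIRST {d}; in F->L d L d (occurrence 2), L is followed by d with FIRST {d}. Thus FOLLOW(L) = {d}.
For L -> a L d L: FIRST(a L d L) = {a}, so it goes in M[L, t] for t ∈ {a}.
For L -> ε: FIRST(ε) = {ε}, so it goes in M[L, t] for t ∈ {}; since ε ∈ FIRST, also for every t ∈ FOLLOW(L) = {d}.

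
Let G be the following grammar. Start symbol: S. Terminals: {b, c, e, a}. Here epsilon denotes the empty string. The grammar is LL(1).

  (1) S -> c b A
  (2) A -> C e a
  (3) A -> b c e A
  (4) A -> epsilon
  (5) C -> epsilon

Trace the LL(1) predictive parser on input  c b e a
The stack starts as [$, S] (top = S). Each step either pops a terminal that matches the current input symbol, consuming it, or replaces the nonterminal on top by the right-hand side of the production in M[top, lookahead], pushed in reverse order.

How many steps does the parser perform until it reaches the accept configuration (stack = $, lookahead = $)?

7

step 1: stack=$ S  input=c b e a $  — expand S -> c b A
step 2: stack=$ A b c  input=c b e a $  — match c
step 3: stack=$ A b  input=b e a $  — match b
step 4: stack=$ A  input=e a $  — expand A -> C e a
step 5: stack=$ a e C  input=e a $  — expand C -> epsilon
step 6: stack=$ a e  input=e a $  — match e
step 7: stack=$ a  input=a $  — match a
Accept reached after 7 steps.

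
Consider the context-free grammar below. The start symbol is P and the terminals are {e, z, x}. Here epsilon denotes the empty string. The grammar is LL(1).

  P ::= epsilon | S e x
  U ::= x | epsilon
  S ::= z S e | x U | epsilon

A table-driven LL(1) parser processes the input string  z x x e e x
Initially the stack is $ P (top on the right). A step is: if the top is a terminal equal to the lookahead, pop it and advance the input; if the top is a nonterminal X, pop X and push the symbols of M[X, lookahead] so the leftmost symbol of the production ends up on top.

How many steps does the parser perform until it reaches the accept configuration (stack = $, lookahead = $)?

10

      Stack        Input          Action
   1  $ P          z x x e e x $  expand P ::= S e x
   2  $ x e S      z x x e e x $  expand S ::= z S e
   3  $ x e e S z  z x x e e x $  match z
   4  $ x e e S    x x e e x $    expand S ::= x U
   5  $ x e e U x  x x e e x $    match x
   6  $ x e e U    x e e x $      expand U ::= x
   7  $ x e e x    x e e x $      match x
   8  $ x e e      e e x $        match e
   9  $ x e        e x $          match e
  10  $ x          x $            match x
Accept reached after 10 steps.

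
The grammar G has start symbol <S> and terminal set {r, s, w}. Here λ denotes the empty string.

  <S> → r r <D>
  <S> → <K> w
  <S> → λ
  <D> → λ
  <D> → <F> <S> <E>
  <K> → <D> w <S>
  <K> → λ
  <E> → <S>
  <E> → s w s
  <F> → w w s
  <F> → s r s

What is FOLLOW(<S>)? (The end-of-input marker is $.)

FIRST(<F>) = {s, w}
FIRST(<D>) = {λ, s, w}  (via <F> <S> <E>)
FIRST(<K>) = {λ, s, w}  (via <D> w <S>)
FIRST(<S>) = {λ, r, s, w}  (via <K> w)
FIRST(<E>) = {λ, r, s, w}  (via <S>)
FOLLOW(<S>) includes $ since <S> is the start symbol.
FOLLOW(<K>): in <S>→<K> w, <K> is followed by w with FIRST {w}. Thus FOLLOW(<K>) = {w}.
FOLLOW(<S>): in <D>→<F> <S> <E>, <S> is followed by <E> with FIRST {λ, r, s, w}; in <D>→<F> <S> <E>, the suffix after <S> is nullable, so FOLLOW(<S>) ⊇ FOLLOW(<D>) = {$, r, s, w}; in <K>→<D> w <S>, the suffix after <S> is empty, so FOLLOW(<S>) ⊇ FOLLOW(<K>) = {w}; in <E>→<S>, the suffix after <S> is empty, so FOLLOW(<S>) ⊇ FOLLOW(<E>) = {$, r, s, w}. Thus FOLLOW(<S>) = {$, r, s, w}.
FOLLOW(<D>): in <S>→r r <D>, the suffix after <D> is empty, so FOLLOW(<D>) ⊇ FOLLOW(<S>) = {$, r, s, w}; in <K>→<D> w <S>, <D> is followed by w <S> with FIRST {w}. Thus FOLLOW(<D>) = {$, r, s, w}.
FOLLOW(<E>): in <D>→<F> <S> <E>, the suffix after <E> is empty, so FOLLOW(<E>) ⊇ FOLLOW(<D>) = {$, r, s, w}. Thus FOLLOW(<E>) = {$, r, s, w}.
FOLLOW(<F>): in <D>→<F> <S> <E>, <F> is followed by <S> <E> with FIRST {λ, r, s, w}; in <D>→<F> <S> <E>, the suffix after <F> is nullable, so FOLLOW(<F>) ⊇ FOLLOW(<D>) = {$, r, s, w}. Thus FOLLOW(<F>) = {$, r, s, w}.

{$, r, s, w}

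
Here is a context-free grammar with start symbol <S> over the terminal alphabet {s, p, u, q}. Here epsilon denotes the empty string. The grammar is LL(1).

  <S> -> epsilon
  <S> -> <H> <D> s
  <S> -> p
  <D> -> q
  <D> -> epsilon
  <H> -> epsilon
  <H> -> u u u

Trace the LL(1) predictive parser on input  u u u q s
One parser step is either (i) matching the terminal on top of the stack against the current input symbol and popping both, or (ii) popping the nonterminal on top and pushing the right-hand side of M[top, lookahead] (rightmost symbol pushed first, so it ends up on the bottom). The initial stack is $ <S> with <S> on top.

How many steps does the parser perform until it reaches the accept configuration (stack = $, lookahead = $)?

step 1: stack=$ <S>  input=u u u q s $  — expand <S> -> <H> <D> s
step 2: stack=$ s <D> <H>  input=u u u q s $  — expand <H> -> u u u
step 3: stack=$ s <D> u u u  input=u u u q s $  — match u
step 4: stack=$ s <D> u u  input=u u q s $  — match u
step 5: stack=$ s <D> u  input=u q s $  — match u
step 6: stack=$ s <D>  input=q s $  — expand <D> -> q
step 7: stack=$ s q  input=q s $  — match q
step 8: stack=$ s  input=s $  — match s
Accept reached after 8 steps.

8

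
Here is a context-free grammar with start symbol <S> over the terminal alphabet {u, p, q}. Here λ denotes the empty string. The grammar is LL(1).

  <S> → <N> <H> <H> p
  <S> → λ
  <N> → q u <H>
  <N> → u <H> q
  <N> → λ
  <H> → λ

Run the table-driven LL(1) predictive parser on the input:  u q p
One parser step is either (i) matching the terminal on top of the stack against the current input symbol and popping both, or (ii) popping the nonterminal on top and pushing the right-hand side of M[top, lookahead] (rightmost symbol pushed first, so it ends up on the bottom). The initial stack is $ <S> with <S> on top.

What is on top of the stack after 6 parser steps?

<H>

step 1: stack=$ <S>  input=u q p $  — expand <S> → <N> <H> <H> p
step 2: stack=$ p <H> <H> <N>  input=u q p $  — expand <N> → u <H> q
step 3: stack=$ p <H> <H> q <H> u  input=u q p $  — match u
step 4: stack=$ p <H> <H> q <H>  input=q p $  — expand <H> → λ
step 5: stack=$ p <H> <H> q  input=q p $  — match q
step 6: stack=$ p <H> <H>  input=p $  — expand <H> → λ
Stack after step 6: $ p <H> (top = <H>).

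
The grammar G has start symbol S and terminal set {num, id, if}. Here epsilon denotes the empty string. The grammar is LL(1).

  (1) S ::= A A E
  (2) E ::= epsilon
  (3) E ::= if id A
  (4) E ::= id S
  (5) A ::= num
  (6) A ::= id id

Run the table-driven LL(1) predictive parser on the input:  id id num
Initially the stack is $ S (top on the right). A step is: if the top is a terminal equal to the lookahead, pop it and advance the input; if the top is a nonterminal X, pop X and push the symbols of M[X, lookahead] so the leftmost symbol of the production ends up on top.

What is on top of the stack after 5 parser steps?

num

     Stack        Input        Action
  1  $ S          id id num $  expand S ::= A A E
  2  $ E A A      id id num $  expand A ::= id id
  3  $ E A id id  id id num $  match id
  4  $ E A id     id num $     match id
  5  $ E A        num $        expand A ::= num
Stack after step 5: $ E num (top = num).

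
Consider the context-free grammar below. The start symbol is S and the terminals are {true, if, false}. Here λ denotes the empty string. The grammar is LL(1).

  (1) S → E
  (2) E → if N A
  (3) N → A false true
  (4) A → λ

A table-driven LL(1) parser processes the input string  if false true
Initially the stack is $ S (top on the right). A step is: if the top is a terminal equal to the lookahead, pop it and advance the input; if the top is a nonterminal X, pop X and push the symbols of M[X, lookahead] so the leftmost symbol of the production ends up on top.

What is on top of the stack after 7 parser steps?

step 1: stack=$ S  input=if false true $  — expand S → E
step 2: stack=$ E  input=if false true $  — expand E → if N A
step 3: stack=$ A N if  input=if false true $  — match if
step 4: stack=$ A N  input=false true $  — expand N → A false true
step 5: stack=$ A true false A  input=false true $  — expand A → λ
step 6: stack=$ A true false  input=false true $  — match false
step 7: stack=$ A true  input=true $  — match true
Stack after step 7: $ A (top = A).

A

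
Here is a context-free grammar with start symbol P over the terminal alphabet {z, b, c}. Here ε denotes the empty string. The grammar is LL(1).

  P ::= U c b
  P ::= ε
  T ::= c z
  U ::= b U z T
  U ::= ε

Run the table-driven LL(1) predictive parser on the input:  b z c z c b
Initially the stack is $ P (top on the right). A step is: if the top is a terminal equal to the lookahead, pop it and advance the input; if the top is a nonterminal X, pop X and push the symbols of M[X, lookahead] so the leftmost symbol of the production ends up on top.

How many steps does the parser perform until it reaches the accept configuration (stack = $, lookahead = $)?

step 1: stack=$ P  input=b z c z c b $  — expand P ::= U c b
step 2: stack=$ b c U  input=b z c z c b $  — expand U ::= b U z T
step 3: stack=$ b c T z U b  input=b z c z c b $  — match b
step 4: stack=$ b c T z U  input=z c z c b $  — expand U ::= ε
step 5: stack=$ b c T z  input=z c z c b $  — match z
step 6: stack=$ b c T  input=c z c b $  — expand T ::= c z
step 7: stack=$ b c z c  input=c z c b $  — match c
step 8: stack=$ b c z  input=z c b $  — match z
step 9: stack=$ b c  input=c b $  — match c
step 10: stack=$ b  input=b $  — match b
Accept reached after 10 steps.

10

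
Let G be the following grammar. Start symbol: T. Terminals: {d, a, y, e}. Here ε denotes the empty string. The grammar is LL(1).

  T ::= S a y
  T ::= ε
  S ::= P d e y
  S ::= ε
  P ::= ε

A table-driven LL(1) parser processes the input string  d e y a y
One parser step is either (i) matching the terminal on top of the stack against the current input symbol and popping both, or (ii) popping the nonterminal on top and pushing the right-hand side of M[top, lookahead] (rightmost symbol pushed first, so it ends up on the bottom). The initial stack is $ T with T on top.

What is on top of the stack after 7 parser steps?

step 1: stack=$ T  input=d e y a y $  — expand T ::= S a y
step 2: stack=$ y a S  input=d e y a y $  — expand S ::= P d e y
step 3: stack=$ y a y e d P  input=d e y a y $  — expand P ::= ε
step 4: stack=$ y a y e d  input=d e y a y $  — match d
step 5: stack=$ y a y e  input=e y a y $  — match e
step 6: stack=$ y a y  input=y a y $  — match y
step 7: stack=$ y a  input=a y $  — match a
Stack after step 7: $ y (top = y).

y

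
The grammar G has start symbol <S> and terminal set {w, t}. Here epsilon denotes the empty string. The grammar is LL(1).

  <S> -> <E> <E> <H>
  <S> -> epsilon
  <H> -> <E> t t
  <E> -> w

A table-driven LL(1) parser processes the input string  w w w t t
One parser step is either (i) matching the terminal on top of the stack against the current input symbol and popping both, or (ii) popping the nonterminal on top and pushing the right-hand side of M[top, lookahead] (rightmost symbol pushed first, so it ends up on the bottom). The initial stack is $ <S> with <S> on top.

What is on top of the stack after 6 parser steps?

     Stack          Input        Action
  1  $ <S>          w w w t t $  expand <S> -> <E> <E> <H>
  2  $ <H> <E> <E>  w w w t t $  expand <E> -> w
  3  $ <H> <E> w    w w w t t $  match w
  4  $ <H> <E>      w w t t $    expand <E> -> w
  5  $ <H> w        w w t t $    match w
  6  $ <H>          w t t $      expand <H> -> <E> t t
Stack after step 6: $ t t <E> (top = <E>).

<E>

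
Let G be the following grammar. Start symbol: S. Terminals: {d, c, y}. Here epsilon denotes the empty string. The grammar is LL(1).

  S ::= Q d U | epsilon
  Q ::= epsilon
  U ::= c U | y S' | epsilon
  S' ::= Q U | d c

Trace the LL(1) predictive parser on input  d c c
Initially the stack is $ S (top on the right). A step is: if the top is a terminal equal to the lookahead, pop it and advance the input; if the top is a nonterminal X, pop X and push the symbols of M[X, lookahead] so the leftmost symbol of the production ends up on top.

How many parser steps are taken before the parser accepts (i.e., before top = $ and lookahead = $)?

step 1: stack=$ S  input=d c c $  — expand S ::= Q d U
step 2: stack=$ U d Q  input=d c c $  — expand Q ::= epsilon
step 3: stack=$ U d  input=d c c $  — match d
step 4: stack=$ U  input=c c $  — expand U ::= c U
step 5: stack=$ U c  input=c c $  — match c
step 6: stack=$ U  input=c $  — expand U ::= c U
step 7: stack=$ U c  input=c $  — match c
step 8: stack=$ U  input=$  — expand U ::= epsilon
Accept reached after 8 steps.

8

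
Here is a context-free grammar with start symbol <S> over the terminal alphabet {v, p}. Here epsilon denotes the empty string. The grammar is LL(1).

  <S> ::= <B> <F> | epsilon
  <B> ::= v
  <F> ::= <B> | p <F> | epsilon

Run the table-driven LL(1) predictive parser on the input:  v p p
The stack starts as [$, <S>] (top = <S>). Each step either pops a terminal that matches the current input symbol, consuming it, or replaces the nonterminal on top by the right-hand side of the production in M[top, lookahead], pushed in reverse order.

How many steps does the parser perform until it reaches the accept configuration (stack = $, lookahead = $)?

8

     Stack      Input    Action
  1  $ <S>      v p p $  expand <S> ::= <B> <F>
  2  $ <F> <B>  v p p $  expand <B> ::= v
  3  $ <F> v    v p p $  match v
  4  $ <F>      p p $    expand <F> ::= p <F>
  5  $ <F> p    p p $    match p
  6  $ <F>      p $      expand <F> ::= p <F>
  7  $ <F> p    p $      match p
  8  $ <F>      $        expand <F> ::= epsilon
Accept reached after 8 steps.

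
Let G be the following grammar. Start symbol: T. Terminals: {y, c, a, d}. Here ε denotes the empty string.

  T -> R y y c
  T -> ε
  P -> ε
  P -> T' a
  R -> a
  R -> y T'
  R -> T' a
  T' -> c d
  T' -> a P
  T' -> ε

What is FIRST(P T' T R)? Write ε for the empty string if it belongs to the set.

{a, c, y}

FIRST(T'): from T'->c d we get {c}; from T'->a P we get {a}; from T'->ε we get {ε}. So FIRST(T') = {ε, a, c}.
FIRST(P): from P->ε we get {ε}; from P->T' a we get {a, c}. So FIRST(P) = {ε, a, c}.
FIRST(R): from R->a we get {a}; from R->y T' we get {y}; from R->T' a we get {a, c}. So FIRST(R) = {a, c, y}.
FIRST(T): from T->R y y c we get {a, c, y}; from T->ε we get {ε}. So FIRST(T) = {ε, a, c, y}.
FIRST(P T' T R): take FIRST of each symbol in turn, carrying on past any symbol whose FIRST contains ε; result {a, c, y}.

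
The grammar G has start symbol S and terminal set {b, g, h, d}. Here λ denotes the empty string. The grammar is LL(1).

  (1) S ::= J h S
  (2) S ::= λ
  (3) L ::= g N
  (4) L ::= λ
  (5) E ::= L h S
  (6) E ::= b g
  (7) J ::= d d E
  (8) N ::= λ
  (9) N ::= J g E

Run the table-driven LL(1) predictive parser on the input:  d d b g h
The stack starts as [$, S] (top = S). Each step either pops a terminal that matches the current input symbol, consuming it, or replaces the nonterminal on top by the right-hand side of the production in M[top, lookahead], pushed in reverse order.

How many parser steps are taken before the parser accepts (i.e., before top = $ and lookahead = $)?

step 1: stack=$ S  input=d d b g h $  — expand S ::= J h S
step 2: stack=$ S h J  input=d d b g h $  — expand J ::= d d E
step 3: stack=$ S h E d d  input=d d b g h $  — match d
step 4: stack=$ S h E d  input=d b g h $  — match d
step 5: stack=$ S h E  input=b g h $  — expand E ::= b g
step 6: stack=$ S h g b  input=b g h $  — match b
step 7: stack=$ S h g  input=g h $  — match g
step 8: stack=$ S h  input=h $  — match h
step 9: stack=$ S  input=$  — expand S ::= λ
Accept reached after 9 steps.

9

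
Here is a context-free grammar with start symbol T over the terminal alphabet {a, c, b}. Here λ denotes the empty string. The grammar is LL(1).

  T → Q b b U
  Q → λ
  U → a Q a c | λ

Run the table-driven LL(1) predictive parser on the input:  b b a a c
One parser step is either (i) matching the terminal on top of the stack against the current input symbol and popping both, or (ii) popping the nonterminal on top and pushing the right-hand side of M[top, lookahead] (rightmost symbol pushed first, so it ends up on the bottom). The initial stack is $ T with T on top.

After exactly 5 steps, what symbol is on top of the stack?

a

step 1: stack=$ T  input=b b a a c $  — expand T → Q b b U
step 2: stack=$ U b b Q  input=b b a a c $  — expand Q → λ
step 3: stack=$ U b b  input=b b a a c $  — match b
step 4: stack=$ U b  input=b a a c $  — match b
step 5: stack=$ U  input=a a c $  — expand U → a Q a c
Stack after step 5: $ c a Q a (top = a).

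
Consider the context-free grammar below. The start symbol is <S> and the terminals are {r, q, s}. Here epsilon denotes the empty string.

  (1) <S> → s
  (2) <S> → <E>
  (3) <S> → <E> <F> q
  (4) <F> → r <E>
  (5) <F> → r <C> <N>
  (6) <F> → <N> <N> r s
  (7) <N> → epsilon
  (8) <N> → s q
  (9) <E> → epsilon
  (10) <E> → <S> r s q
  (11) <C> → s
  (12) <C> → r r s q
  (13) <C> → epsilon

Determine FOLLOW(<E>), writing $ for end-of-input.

{$, q, r, s}

FIRST(<N>): from <N>→epsilon we get {epsilon}; from <N>→s q we get {s}. So FIRST(<N>) = {epsilon, s}.
FIRST(<C>): from <C>→s we get {s}; from <C>→r r s q we get {r}; from <C>→epsilon we get {epsilon}. So FIRST(<C>) = {epsilon, r, s}.
FIRST(<F>): from <F>→r <E> we get {r}; from <F>→r <C> <N> we get {r}; from <F>→<N> <N> r s we get {r, s}. So FIRST(<F>) = {r, s}.
FIRST(<S>): from <S>→s we get {s}; from <S>→<E> we get {epsilon, r, s}; from <S>→<E> <F> q we get {r, s}. So FIRST(<S>) = {epsilon, r, s}.
FIRST(<E>): from <E>→epsilon we get {epsilon}; from <E>→<S> r s q we get {r, s}. So FIRST(<E>) = {epsilon, r, s}.
FOLLOW(<S>) includes $ since <S> is the start symbol.
FOLLOW(<S>): in <E>→<S> r s q, <S> is followed by r s q with FIRST {r}. Thus FOLLOW(<S>) = {$, r}.
FOLLOW(<F>): in <S>→<E> <F> q, <F> is followed by q with FIRST {q}. Thus FOLLOW(<F>) = {q}.
FOLLOW(<N>): in <F>→r <C> <N>, the suffix after <N> is empty, so FOLLOW(<N>) ⊇ FOLLOW(<F>) = {q}; in <F>→<N> <N> r s (occurrence 1), <N> is followed by <N> r s with FIRST {r, s}; in <F>→<N> <N> r s (occurrence 2), <N> is followed by r s with FIRST {r}. Thus FOLLOW(<N>) = {q, r, s}.
FOLLOW(<E>): in <S>→<E>, the suffix after <E> is empty, so FOLLOW(<E>) ⊇ FOLLOW(<S>) = {$, r}; in <S>→<E> <F> q, <E> is followed by <F> q with FIRST {r, s}; in <F>→r <E>, the suffix after <E> is empty, so FOLLOW(<E>) ⊇ FOLLOW(<F>) = {q}. Thus FOLLOW(<E>) = {$, q, r, s}.
FOLLOW(<C>): in <F>→r <C> <N>, <C> is followed by <N> with FIRST {epsilon, s}; in <F>→r <C> <N>, the suffix after <C> is nullable, so FOLLOW(<C>) ⊇ FOLLOW(<F>) = {q}. Thus FOLLOW(<C>) = {q, s}.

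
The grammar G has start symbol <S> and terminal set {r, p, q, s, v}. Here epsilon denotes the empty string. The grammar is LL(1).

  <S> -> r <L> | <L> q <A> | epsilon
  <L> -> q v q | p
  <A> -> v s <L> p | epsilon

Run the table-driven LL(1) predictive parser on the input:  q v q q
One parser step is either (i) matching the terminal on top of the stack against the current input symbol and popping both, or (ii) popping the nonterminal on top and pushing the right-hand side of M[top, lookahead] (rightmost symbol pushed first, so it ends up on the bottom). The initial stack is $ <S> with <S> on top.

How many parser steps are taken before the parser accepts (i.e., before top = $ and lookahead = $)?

     Stack          Input      Action
  1  $ <S>          q v q q $  expand <S> -> <L> q <A>
  2  $ <A> q <L>    q v q q $  expand <L> -> q v q
  3  $ <A> q q v q  q v q q $  match q
  4  $ <A> q q v    v q q $    match v
  5  $ <A> q q      q q $      match q
  6  $ <A> q        q $        match q
  7  $ <A>          $          expand <A> -> epsilon
Accept reached after 7 steps.

7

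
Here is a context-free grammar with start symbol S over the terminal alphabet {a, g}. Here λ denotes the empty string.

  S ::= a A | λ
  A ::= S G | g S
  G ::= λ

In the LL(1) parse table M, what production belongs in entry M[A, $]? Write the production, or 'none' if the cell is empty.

FIRST(S) = {λ, a}
FIRST(G) = {λ}
FIRST(A) = {λ, a, g}  (via S G)
FOLLOW(S) includes $ since S is the start symbol.
FOLLOW(S): in A::=S G, S is followed by G with FIRST {λ}; in A::=S G, the suffix after S is nullable, so FOLLOW(S) ⊇ FOLLOW(A) = {$}; in A::=g S, the suffix after S is empty, so FOLLOW(S) ⊇ FOLLOW(A) = {$}. Thus FOLLOW(S) = {$}.
FOLLOW(A): in S::=a A, the suffix after A is empty, so FOLLOW(A) ⊇ FOLLOW(S) = {$}. Thus FOLLOW(A) = {$}.
For A ::= S G: FIRST(S G) = {λ, a}, so it goes in M[A, t] for t ∈ {a}; since λ ∈ FIRST, also for every t ∈ FOLLOW(A) = {$}.
For A ::= g S: FIRST(g S) = {g}, so it goes in M[A, t] for t ∈ {g}.

A ::= S G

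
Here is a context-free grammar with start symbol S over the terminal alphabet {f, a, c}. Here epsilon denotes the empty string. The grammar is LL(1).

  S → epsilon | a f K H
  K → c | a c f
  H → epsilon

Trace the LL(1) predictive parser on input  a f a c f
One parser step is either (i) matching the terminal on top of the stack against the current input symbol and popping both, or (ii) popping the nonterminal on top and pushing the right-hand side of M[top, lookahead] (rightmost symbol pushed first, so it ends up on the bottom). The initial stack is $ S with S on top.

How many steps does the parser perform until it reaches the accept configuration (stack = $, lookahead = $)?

     Stack      Input        Action
  1  $ S        a f a c f $  expand S → a f K H
  2  $ H K f a  a f a c f $  match a
  3  $ H K f    f a c f $    match f
  4  $ H K      a c f $      expand K → a c f
  5  $ H f c a  a c f $      match a
  6  $ H f c    c f $        match c
  7  $ H f      f $          match f
  8  $ H        $            expand H → epsilon
Accept reached after 8 steps.

8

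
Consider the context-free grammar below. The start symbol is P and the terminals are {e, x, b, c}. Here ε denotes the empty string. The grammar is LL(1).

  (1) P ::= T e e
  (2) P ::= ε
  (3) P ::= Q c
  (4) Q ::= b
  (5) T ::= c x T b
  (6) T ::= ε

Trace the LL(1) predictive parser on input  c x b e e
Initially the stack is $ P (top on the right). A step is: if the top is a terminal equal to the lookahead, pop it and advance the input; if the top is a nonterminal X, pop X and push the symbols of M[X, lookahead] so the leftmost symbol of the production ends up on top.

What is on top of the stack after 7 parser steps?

e

     Stack          Input        Action
  1  $ P            c x b e e $  expand P ::= T e e
  2  $ e e T        c x b e e $  expand T ::= c x T b
  3  $ e e b T x c  c x b e e $  match c
  4  $ e e b T x    x b e e $    match x
  5  $ e e b T      b e e $      expand T ::= ε
  6  $ e e b        b e e $      match b
  7  $ e e          e e $        match e
Stack after step 7: $ e (top = e).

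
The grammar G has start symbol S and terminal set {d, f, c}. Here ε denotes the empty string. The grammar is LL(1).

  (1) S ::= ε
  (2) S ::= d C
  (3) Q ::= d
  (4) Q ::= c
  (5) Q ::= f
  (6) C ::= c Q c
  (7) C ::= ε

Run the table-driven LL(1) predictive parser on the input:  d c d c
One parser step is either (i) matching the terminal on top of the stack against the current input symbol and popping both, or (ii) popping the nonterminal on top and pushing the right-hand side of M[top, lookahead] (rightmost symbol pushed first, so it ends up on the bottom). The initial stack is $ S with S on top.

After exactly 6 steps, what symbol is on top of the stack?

step 1: stack=$ S  input=d c d c $  — expand S ::= d C
step 2: stack=$ C d  input=d c d c $  — match d
step 3: stack=$ C  input=c d c $  — expand C ::= c Q c
step 4: stack=$ c Q c  input=c d c $  — match c
step 5: stack=$ c Q  input=d c $  — expand Q ::= d
step 6: stack=$ c d  input=d c $  — match d
Stack after step 6: $ c (top = c).

c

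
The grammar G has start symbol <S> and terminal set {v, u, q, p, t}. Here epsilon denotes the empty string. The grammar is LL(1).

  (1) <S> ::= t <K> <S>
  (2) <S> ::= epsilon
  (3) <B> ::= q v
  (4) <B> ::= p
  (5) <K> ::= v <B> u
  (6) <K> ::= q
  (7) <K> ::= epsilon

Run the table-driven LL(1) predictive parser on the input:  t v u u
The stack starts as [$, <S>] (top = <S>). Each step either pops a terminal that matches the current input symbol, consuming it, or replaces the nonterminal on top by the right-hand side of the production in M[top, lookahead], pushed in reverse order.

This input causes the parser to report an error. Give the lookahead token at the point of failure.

step 1: stack=$ <S>  input=t v u u $  — expand <S> ::= t <K> <S>
step 2: stack=$ <S> <K> t  input=t v u u $  — match t
step 3: stack=$ <S> <K>  input=v u u $  — expand <K> ::= v <B> u
step 4: stack=$ <S> u <B> v  input=v u u $  — match v
step 5: stack=$ <S> u <B>  input=u u $  — error: M[<B>, u] is empty

u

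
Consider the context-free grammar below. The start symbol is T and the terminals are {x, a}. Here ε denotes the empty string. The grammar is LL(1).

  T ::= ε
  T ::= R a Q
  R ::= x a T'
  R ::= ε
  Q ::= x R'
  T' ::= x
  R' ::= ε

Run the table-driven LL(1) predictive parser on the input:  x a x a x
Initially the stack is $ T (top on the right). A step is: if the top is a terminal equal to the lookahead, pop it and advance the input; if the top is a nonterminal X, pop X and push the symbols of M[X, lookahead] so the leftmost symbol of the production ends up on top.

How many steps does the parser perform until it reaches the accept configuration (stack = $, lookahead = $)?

10

step 1: stack=$ T  input=x a x a x $  — expand T ::= R a Q
step 2: stack=$ Q a R  input=x a x a x $  — expand R ::= x a T'
step 3: stack=$ Q a T' a x  input=x a x a x $  — match x
step 4: stack=$ Q a T' a  input=a x a x $  — match a
step 5: stack=$ Q a T'  input=x a x $  — expand T' ::= x
step 6: stack=$ Q a x  input=x a x $  — match x
step 7: stack=$ Q a  input=a x $  — match a
step 8: stack=$ Q  input=x $  — expand Q ::= x R'
step 9: stack=$ R' x  input=x $  — match x
step 10: stack=$ R'  input=$  — expand R' ::= ε
Accept reached after 10 steps.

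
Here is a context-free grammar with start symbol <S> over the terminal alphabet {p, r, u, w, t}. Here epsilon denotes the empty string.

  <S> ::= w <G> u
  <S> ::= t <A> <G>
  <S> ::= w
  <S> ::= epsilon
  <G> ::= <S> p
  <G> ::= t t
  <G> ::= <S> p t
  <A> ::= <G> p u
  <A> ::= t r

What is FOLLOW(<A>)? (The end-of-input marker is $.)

FIRST(<S>) = {epsilon, t, w}
FIRST(<G>) = {p, t, w}  (via <S> p, <S> p t)
FIRST(<A>) = {p, t, w}  (via <G> p u)
FOLLOW(<S>) includes $ since <S> is the start symbol.
FOLLOW(<S>): in <G>::=<S> p, <S> is followed by p with FIRST {p}; in <G>::=<S> p t, <S> is followed by p t with FIRST {p}. Thus FOLLOW(<S>) = {$, p}.
FOLLOW(<G>): in <S>::=w <G> u, <G> is followed by u with FIRST {u}; in <S>::=t <A> <G>, the suffix after <G> is empty, so FOLLOW(<G>) ⊇ FOLLOW(<S>) = {$, p}; in <A>::=<G> p u, <G> is followed by p u with FIRST {p}. Thus FOLLOW(<G>) = {$, p, u}.
FOLLOW(<A>): in <S>::=t <A> <G>, <A> is followed by <G> with FIRST {p, t, w}. Thus FOLLOW(<A>) = {p, t, w}.

{p, t, w}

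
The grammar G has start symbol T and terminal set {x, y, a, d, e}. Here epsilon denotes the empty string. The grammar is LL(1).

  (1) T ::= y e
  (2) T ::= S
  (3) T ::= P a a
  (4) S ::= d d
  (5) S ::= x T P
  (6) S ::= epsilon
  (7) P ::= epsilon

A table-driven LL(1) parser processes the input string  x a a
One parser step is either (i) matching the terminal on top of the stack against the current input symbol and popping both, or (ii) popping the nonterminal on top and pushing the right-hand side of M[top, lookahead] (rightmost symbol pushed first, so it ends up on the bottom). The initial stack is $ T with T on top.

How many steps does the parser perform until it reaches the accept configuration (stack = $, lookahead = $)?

     Stack      Input    Action
  1  $ T        x a a $  expand T ::= S
  2  $ S        x a a $  expand S ::= x T P
  3  $ P T x    x a a $  match x
  4  $ P T      a a $    expand T ::= P a a
  5  $ P a a P  a a $    expand P ::= epsilon
  6  $ P a a    a a $    match a
  7  $ P a      a $      match a
  8  $ P        $        expand P ::= epsilon
Accept reached after 8 steps.

8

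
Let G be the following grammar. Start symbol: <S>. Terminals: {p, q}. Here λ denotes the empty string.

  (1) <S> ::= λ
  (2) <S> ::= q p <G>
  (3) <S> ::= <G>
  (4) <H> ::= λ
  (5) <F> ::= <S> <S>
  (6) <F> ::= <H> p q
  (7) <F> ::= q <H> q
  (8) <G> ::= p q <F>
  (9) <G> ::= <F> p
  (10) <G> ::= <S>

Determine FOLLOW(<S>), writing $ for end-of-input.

{$, p, q}

FIRST(<H>): from <H>::=λ we get {λ}. So FIRST(<H>) = {λ}.
FIRST(<S>): from <S>::=λ we get {λ}; from <S>::=q p <G> we get {q}; from <S>::=<G> we get {λ, p, q}. So FIRST(<S>) = {λ, p, q}.
FIRST(<F>): from <F>::=<S> <S> we get {λ, p, q}; from <F>::=<H> p q we get {p}; from <F>::=q <H> q we get {q}. So FIRST(<F>) = {λ, p, q}.
FIRST(<G>): from <G>::=p q <F> we get {p}; from <G>::=<F> p we get {p, q}; from <G>::=<S> we get {λ, p, q}. So FIRST(<G>) = {λ, p, q}.
FOLLOW(<S>) includes $ since <S> is the start symbol.
FOLLOW(<H>): in <F>::=<H> p q, <H> is followed by p q with FIRST {p}; in <F>::=q <H> q, <H> is followed by q with FIRST {q}. Thus FOLLOW(<H>) = {p, q}.
FOLLOW(<S>): in <F>::=<S> <S> (occurrence 1), <S> is followed by <S> with FIRST {λ, p, q}; in <F>::=<S> <S> (occurrence 1), the suffix after <S> is nullable, so FOLLOW(<S>) ⊇ FOLLOW(<F>) = {$, p, q}; in <F>::=<S> <S> (occurrence 2), the suffix after <S> is empty, so FOLLOW(<S>) ⊇ FOLLOW(<F>) = {$, p, q}; in <G>::=<S>, the suffix after <S> is empty, so FOLLOW(<S>) ⊇ FOLLOW(<G>) = {$, p, q}. Thus FOLLOW(<S>) = {$, p, q}.
FOLLOW(<G>): in <S>::=q p <G>, the suffix after <G> is empty, so FOLLOW(<G>) ⊇ FOLLOW(<S>) = {$, p, q}; in <S>::=<G>, the suffix after <G> is empty, so FOLLOW(<G>) ⊇ FOLLOW(<S>) = {$, p, q}. Thus FOLLOW(<G>) = {$, p, q}.
FOLLOW(<F>): in <G>::=p q <F>, the suffix after <F> is empty, so FOLLOW(<F>) ⊇ FOLLOW(<G>) = {$, p, q}; in <G>::=<F> p, <F> is followed by p with FIRST {p}. Thus FOLLOW(<F>) = {$, p, q}.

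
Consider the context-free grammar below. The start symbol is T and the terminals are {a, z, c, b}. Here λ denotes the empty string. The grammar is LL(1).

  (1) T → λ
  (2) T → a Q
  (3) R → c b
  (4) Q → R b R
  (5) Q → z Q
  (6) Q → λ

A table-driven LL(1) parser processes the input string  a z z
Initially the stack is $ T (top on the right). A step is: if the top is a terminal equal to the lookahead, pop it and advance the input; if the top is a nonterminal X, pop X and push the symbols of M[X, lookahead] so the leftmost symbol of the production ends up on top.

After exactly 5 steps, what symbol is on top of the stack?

z

step 1: stack=$ T  input=a z z $  — expand T → a Q
step 2: stack=$ Q a  input=a z z $  — match a
step 3: stack=$ Q  input=z z $  — expand Q → z Q
step 4: stack=$ Q z  input=z z $  — match z
step 5: stack=$ Q  input=z $  — expand Q → z Q
Stack after step 5: $ Q z (top = z).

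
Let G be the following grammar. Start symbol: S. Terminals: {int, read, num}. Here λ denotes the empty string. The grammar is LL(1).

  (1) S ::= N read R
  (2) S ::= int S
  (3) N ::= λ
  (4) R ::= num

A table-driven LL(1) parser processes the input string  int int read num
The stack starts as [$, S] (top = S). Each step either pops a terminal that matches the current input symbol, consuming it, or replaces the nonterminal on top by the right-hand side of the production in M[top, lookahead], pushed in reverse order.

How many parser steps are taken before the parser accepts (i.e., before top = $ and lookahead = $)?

     Stack       Input               Action
  1  $ S         int int read num $  expand S ::= int S
  2  $ S int     int int read num $  match int
  3  $ S         int read num $      expand S ::= int S
  4  $ S int     int read num $      match int
  5  $ S         read num $          expand S ::= N read R
  6  $ R read N  read num $          expand N ::= λ
  7  $ R read    read num $          match read
  8  $ R         num $               expand R ::= num
  9  $ num       num $               match num
Accept reached after 9 steps.

9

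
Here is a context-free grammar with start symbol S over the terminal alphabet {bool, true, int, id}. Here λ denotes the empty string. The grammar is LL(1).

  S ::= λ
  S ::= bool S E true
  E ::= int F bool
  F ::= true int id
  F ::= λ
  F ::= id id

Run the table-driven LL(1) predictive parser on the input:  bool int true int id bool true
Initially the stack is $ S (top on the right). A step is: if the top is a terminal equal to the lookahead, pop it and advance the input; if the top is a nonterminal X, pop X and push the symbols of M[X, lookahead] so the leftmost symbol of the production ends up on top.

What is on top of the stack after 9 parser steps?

bool

     Stack                    Input                             Action
  1  $ S                      bool int true int id bool true $  expand S ::= bool S E true
  2  $ true E S bool          bool int true int id bool true $  match bool
  3  $ true E S               int true int id bool true $       expand S ::= λ
  4  $ true E                 int true int id bool true $       expand E ::= int F bool
  5  $ true bool F int        int true int id bool true $       match int
  6  $ true bool F            true int id bool true $           expand F ::= true int id
  7  $ true bool id int true  true int id bool true $           match true
  8  $ true bool id int       int id bool true $                match int
  9  $ true bool id           id bool true $                    match id
Stack after step 9: $ true bool (top = bool).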